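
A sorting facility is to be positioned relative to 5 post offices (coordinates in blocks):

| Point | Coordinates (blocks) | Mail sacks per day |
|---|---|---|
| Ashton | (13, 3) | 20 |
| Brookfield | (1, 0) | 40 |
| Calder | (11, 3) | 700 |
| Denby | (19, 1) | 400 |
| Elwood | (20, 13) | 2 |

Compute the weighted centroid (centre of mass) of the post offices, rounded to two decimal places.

(13.46, 2.23)

The minimiser of Σwᵢ‖p−pᵢ‖² is the weighted centroid p* = (Σwᵢpᵢ)/(Σwᵢ).
Σwᵢ = 1162.
Σwᵢxᵢ = 20·13 + 40·1 + 700·11 + 400·19 + 2·20 = 15640.
Σwᵢyᵢ = 20·3 + 40·0 + 700·3 + 400·1 + 2·13 = 2586.
x* = 15640/1162 = 13.46, y* = 2586/1162 = 2.23.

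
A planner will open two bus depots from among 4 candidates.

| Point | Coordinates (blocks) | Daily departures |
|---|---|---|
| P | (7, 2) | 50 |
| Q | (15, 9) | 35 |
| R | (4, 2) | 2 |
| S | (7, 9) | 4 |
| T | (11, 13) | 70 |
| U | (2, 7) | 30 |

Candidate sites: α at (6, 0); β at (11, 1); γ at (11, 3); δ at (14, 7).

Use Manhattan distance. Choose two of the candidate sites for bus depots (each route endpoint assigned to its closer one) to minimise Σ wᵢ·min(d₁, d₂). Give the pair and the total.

{α, δ}, total 1259

Evaluate every pair (each demand assigned to the nearer of the two):
  {α, δ}: total = 1259
  {β, δ}: total = 1397
  {γ, δ}: total = 1397
  {α, γ}: total = 1578
  {β, γ}: total = 1746
  {α, β}: total = 1788
Best pair: {α, δ} with total 1259.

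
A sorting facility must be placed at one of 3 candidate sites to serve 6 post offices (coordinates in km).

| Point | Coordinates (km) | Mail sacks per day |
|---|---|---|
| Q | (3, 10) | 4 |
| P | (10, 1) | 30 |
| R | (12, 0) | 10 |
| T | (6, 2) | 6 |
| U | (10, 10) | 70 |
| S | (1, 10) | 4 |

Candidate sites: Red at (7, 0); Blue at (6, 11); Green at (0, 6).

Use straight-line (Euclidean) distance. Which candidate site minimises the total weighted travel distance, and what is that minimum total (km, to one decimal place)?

Total weighted distance at each candidate:
  Red (7, 0): total = 978.8
  Blue (6, 11): total = 824.1
  Green (0, 6): total = 1303.3
Minimum is at Blue with total 824.1 km.

Blue, total 824.1 km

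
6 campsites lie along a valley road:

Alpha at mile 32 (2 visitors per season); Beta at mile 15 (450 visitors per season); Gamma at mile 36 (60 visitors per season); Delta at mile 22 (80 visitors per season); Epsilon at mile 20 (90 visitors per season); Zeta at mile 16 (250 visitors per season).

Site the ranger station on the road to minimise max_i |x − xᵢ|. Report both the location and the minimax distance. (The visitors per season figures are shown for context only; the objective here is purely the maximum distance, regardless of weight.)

location 25.5, max distance 10.5

The 1-center on a line is the midpoint of the two extreme points: leftmost at 15, rightmost at 36.
Optimal location = (15 + 36)/2 = 25.5; maximum distance = (36 − 15)/2 = 10.5.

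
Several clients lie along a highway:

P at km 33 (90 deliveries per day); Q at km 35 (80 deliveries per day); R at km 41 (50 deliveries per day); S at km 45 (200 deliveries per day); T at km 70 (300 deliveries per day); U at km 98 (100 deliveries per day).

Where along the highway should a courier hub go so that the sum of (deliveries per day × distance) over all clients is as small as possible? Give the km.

For a sum of weighted absolute distances on a line, the optimum is the weighted median (not the mean). Total weight W = 820; half-weight = 410.
Sort by position and accumulate weight:
  km 33 (P, w=90) → cum 90
  km 35 (Q, w=80) → cum 170
  km 41 (R, w=50) → cum 220
  km 45 (S, w=200) → cum 420  ≥ 410 → median here
  km 70 (T, w=300) → cum 720
  km 98 (U, w=100) → cum 820
Optimal location: km 45.

x = 45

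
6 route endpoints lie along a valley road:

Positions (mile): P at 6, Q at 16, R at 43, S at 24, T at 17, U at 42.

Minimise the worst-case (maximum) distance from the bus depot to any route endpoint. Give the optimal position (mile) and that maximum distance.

The 1-center on a line is the midpoint of the two extreme points: leftmost at 6, rightmost at 43.
Optimal location = (6 + 43)/2 = 24.5; maximum distance = (43 − 6)/2 = 18.5.

location 24.5, max distance 18.5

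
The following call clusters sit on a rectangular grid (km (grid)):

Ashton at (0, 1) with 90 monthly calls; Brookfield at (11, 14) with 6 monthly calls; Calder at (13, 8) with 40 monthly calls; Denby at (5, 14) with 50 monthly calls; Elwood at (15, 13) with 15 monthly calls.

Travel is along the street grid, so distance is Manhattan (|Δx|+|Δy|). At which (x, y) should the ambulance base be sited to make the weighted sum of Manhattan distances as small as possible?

Manhattan distance separates: Σwᵢ(|x−xᵢ|+|y−yᵢ|) = Σwᵢ|x−xᵢ| + Σwᵢ|y−yᵢ|, so x and y are optimised independently as 1-D weighted medians.
Total weight W = 201; half = 100.5.
x-coordinate, sorted with cumulative weight:
  x=0 (Ashton, w=90) cum 90
  x=5 (Denby, w=50) cum 140  ← median
  x=11 (Brookfield, w=6) cum 146
  x=13 (Calder, w=40) cum 186
  x=15 (Elwood, w=15) cum 201
⇒ x* = 5
y-coordinate, sorted with cumulative weight:
  y=1 (Ashton, w=90) cum 90
  y=8 (Calder, w=40) cum 130  ← median
  y=13 (Elwood, w=15) cum 145
  y=14 (Brookfield, w=6) cum 151
  y=14 (Denby, w=50) cum 201
⇒ y* = 8

(5, 8)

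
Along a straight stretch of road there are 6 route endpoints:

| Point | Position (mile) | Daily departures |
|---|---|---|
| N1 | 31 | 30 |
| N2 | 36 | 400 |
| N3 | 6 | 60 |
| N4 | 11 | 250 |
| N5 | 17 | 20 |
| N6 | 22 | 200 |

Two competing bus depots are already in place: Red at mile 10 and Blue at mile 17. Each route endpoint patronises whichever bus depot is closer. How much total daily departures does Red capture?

The indifferent point is the midpoint (10+17)/2 = 13.5; route endpoints left of it (closer to Red at 10) go to Red, those right go to Blue.
  N3 at 6 (w=60) → Red
  N4 at 11 (w=250) → Red
  N5 at 17 (w=20) → Blue
  N6 at 22 (w=200) → Blue
  N1 at 31 (w=30) → Blue
  N2 at 36 (w=400) → Blue
Red captures 310; Blue captures 650.

310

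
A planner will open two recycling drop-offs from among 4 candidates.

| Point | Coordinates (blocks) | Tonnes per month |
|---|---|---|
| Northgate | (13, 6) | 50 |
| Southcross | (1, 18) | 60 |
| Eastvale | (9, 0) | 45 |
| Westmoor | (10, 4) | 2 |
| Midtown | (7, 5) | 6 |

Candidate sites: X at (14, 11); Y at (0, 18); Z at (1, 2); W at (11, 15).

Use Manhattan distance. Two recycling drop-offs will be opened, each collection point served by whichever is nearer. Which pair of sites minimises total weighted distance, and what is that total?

{X, Y}, total 1180

Evaluate every pair (each demand assigned to the nearer of the two):
  {X, Y}: total = 1180
  {Y, Z}: total = 1386
  {Y, W}: total = 1483
  {X, Z}: total = 1786
  {Z, W}: total = 1856
  {X, W}: total = 1900
Best pair: {X, Y} with total 1180.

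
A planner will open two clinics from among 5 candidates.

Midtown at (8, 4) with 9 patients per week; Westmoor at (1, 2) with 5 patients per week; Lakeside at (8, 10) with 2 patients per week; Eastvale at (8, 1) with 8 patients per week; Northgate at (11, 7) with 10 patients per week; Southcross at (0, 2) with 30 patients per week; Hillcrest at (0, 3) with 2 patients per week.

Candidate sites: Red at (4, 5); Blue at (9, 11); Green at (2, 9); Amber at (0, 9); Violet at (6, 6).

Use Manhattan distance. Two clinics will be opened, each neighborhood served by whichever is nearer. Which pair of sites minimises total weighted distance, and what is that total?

Evaluate every pair (each demand assigned to the nearer of the two):
  {Red, Violet}: total = 416
  {Red, Blue}: total = 425
  {Amber, Violet}: total = 426
  {Red, Green}: total = 465
  {Red, Amber}: total = 469
  {Blue, Amber}: total = 486
  {Green, Violet}: total = 490
  {Blue, Violet}: total = 519
  {Blue, Green}: total = 550
  {Green, Amber}: total = 597
Best pair: {Red, Violet} with total 416.

{Red, Violet}, total 416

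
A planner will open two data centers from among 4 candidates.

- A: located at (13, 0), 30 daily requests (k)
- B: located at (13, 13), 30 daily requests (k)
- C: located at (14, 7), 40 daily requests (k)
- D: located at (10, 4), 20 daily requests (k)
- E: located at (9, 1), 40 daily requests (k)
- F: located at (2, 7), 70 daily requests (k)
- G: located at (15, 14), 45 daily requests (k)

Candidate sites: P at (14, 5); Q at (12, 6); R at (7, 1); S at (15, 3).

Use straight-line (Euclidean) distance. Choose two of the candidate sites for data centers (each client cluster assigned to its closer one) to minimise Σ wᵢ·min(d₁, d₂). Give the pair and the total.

Evaluate every pair (each demand assigned to the nearer of the two):
  {Q, R}: total = 1551.8
  {P, R}: total = 1591.5
  {R, S}: total = 1785.6
  {Q, S}: total = 1787.5
  {P, Q}: total = 1822.9
  {P, S}: total = 2024.6
Best pair: {Q, R} with total 1551.8.

{Q, R}, total 1551.8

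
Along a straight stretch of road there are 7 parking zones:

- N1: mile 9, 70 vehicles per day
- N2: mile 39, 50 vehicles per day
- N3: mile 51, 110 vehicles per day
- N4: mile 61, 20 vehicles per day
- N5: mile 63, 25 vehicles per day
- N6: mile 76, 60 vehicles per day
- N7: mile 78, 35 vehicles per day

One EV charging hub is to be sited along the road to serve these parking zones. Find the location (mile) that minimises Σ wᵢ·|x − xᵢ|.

x = 51

For a sum of weighted absolute distances on a line, the optimum is the weighted median (not the mean). Total weight W = 370; half-weight = 185.
Sort by position and accumulate weight:
  mile 9 (N1, w=70) → cum 70
  mile 39 (N2, w=50) → cum 120
  mile 51 (N3, w=110) → cum 230  ≥ 185 → median here
  mile 61 (N4, w=20) → cum 250
  mile 63 (N5, w=25) → cum 275
  mile 76 (N6, w=60) → cum 335
  mile 78 (N7, w=35) → cum 370
Optimal location: mile 51.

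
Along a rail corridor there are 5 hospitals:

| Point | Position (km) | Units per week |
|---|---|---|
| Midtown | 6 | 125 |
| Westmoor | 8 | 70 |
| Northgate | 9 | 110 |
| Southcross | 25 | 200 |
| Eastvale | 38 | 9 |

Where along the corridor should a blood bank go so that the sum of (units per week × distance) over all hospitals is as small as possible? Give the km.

x = 9

For a sum of weighted absolute distances on a line, the optimum is the weighted median (not the mean). Total weight W = 514; half-weight = 257.
Sort by position and accumulate weight:
  km 6 (Midtown, w=125) → cum 125
  km 8 (Westmoor, w=70) → cum 195
  km 9 (Northgate, w=110) → cum 305  ≥ 257 → median here
  km 25 (Southcross, w=200) → cum 505
  km 38 (Eastvale, w=9) → cum 514
Optimal location: km 9.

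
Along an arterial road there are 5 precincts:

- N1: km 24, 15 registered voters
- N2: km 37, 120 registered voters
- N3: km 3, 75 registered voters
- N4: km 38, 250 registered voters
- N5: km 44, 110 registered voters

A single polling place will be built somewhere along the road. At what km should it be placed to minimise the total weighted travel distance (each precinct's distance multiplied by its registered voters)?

For a sum of weighted absolute distances on a line, the optimum is the weighted median (not the mean). Total weight W = 570; half-weight = 285.
Sort by position and accumulate weight:
  km 3 (N3, w=75) → cum 75
  km 24 (N1, w=15) → cum 90
  km 37 (N2, w=120) → cum 210
  km 38 (N4, w=250) → cum 460  ≥ 285 → median here
  km 44 (N5, w=110) → cum 570
Optimal location: km 38.

x = 38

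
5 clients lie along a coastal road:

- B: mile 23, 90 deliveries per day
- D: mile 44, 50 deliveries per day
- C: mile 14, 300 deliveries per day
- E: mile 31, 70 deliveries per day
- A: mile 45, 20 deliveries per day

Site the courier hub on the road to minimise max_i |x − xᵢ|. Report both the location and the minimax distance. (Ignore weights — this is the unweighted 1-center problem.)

location 29.5, max distance 15.5

The 1-center on a line is the midpoint of the two extreme points: leftmost at 14, rightmost at 45.
Optimal location = (14 + 45)/2 = 29.5; maximum distance = (45 − 14)/2 = 15.5.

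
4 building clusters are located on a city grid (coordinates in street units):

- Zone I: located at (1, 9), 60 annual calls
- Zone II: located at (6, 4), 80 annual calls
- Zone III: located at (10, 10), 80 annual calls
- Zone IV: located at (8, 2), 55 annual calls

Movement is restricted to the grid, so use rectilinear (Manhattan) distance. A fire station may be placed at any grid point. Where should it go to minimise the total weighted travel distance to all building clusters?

(6, 9)

Manhattan distance separates: Σwᵢ(|x−xᵢ|+|y−yᵢ|) = Σwᵢ|x−xᵢ| + Σwᵢ|y−yᵢ|, so x and y are optimised independently as 1-D weighted medians.
Total weight W = 275; half = 137.5.
x-coordinate, sorted with cumulative weight:
  x=1 (Zone I, w=60) cum 60
  x=6 (Zone II, w=80) cum 140  ← median
  x=8 (Zone IV, w=55) cum 195
  x=10 (Zone III, w=80) cum 275
⇒ x* = 6
y-coordinate, sorted with cumulative weight:
  y=2 (Zone IV, w=55) cum 55
  y=4 (Zone II, w=80) cum 135
  y=9 (Zone I, w=60) cum 195  ← median
  y=10 (Zone III, w=80) cum 275
⇒ y* = 9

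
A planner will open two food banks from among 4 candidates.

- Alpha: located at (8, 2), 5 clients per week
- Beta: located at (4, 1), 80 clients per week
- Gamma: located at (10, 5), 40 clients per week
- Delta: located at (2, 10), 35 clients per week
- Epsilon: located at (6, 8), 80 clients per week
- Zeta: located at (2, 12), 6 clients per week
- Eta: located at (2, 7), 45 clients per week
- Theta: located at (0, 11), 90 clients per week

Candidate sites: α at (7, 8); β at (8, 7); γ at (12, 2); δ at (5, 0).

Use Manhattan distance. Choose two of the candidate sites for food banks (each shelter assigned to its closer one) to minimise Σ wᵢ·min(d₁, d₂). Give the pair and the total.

{α, δ}, total 1974

Evaluate every pair (each demand assigned to the nearer of the two):
  {α, δ}: total = 1974
  {β, δ}: total = 2316
  {α, γ}: total = 2489
  {α, β}: total = 2534
  {β, γ}: total = 2871
  {γ, δ}: total = 3535
Best pair: {α, δ} with total 1974.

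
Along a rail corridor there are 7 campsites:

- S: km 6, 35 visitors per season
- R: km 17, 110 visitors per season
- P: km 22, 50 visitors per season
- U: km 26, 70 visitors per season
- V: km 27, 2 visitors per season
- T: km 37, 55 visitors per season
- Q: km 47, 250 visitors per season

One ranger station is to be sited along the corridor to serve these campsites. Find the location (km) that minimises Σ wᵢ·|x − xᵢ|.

x = 37

For a sum of weighted absolute distances on a line, the optimum is the weighted median (not the mean). Total weight W = 572; half-weight = 286.
Sort by position and accumulate weight:
  km 6 (S, w=35) → cum 35
  km 17 (R, w=110) → cum 145
  km 22 (P, w=50) → cum 195
  km 26 (U, w=70) → cum 265
  km 27 (V, w=2) → cum 267
  km 37 (T, w=55) → cum 322  ≥ 286 → median here
  km 47 (Q, w=250) → cum 572
Optimal location: km 37.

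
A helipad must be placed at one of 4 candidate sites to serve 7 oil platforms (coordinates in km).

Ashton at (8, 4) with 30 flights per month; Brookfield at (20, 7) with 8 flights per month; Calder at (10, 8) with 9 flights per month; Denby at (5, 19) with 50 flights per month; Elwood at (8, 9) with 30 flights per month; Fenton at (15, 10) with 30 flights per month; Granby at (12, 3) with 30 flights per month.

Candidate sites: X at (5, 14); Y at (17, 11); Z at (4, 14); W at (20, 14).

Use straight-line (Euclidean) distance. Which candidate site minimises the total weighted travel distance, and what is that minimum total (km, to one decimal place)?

X, total 1655.1 km

Total weighted distance at each candidate:
  X (5, 14): total = 1655.1
  Y (17, 11): total = 1798.4
  Z (4, 14): total = 1745.4
  W (20, 14): total = 2410.3
Minimum is at X with total 1655.1 km.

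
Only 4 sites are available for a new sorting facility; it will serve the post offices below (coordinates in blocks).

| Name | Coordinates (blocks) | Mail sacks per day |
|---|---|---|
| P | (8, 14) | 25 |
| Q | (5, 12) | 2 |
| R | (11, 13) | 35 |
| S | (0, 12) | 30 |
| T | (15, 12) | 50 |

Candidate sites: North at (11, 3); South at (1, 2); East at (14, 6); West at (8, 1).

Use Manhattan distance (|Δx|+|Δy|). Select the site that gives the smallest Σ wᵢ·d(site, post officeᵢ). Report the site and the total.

Total weighted distance at each candidate:
  North (11, 3): total = 1980
  South (1, 2): total = 2768
  East (14, 6): total = 1680
  West (8, 1): total = 2348
Minimum is at East with total 1680 blocks.

East, total 1680 blocks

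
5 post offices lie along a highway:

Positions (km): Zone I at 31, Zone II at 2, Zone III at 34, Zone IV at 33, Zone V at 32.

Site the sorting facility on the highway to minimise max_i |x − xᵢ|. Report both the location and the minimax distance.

location 18, max distance 16

The 1-center on a line is the midpoint of the two extreme points: leftmost at 2, rightmost at 34.
Optimal location = (2 + 34)/2 = 18; maximum distance = (34 − 2)/2 = 16.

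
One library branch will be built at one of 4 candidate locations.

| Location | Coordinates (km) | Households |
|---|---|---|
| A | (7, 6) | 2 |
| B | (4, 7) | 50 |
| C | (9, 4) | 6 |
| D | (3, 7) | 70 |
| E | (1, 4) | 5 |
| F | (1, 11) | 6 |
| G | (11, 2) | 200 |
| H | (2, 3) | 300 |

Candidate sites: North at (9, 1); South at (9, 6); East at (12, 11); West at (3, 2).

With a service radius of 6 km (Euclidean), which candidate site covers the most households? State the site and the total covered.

West, covering 427

Coverage radius r = 6 km; a point is covered iff (Δx)²+(Δy)² ≤ 6² = 36.
  North (9, 1): covers {A, C, G} → 208
  South (9, 6): covers {A, B, C, G} → 258
  East (12, 11): covers {none} → 0
  West (3, 2): covers {A, B, D, E, H} → 427
Maximum coverage at West: 427 households.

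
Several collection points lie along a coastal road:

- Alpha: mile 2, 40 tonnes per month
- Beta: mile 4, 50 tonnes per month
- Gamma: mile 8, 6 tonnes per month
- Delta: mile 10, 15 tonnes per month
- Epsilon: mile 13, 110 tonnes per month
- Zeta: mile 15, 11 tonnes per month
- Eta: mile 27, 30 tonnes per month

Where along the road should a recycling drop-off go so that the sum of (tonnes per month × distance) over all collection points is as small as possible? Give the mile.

x = 13

For a sum of weighted absolute distances on a line, the optimum is the weighted median (not the mean). Total weight W = 262; half-weight = 131.
Sort by position and accumulate weight:
  mile 2 (Alpha, w=40) → cum 40
  mile 4 (Beta, w=50) → cum 90
  mile 8 (Gamma, w=6) → cum 96
  mile 10 (Delta, w=15) → cum 111
  mile 13 (Epsilon, w=110) → cum 221  ≥ 131 → median here
  mile 15 (Zeta, w=11) → cum 232
  mile 27 (Eta, w=30) → cum 262
Optimal location: mile 13.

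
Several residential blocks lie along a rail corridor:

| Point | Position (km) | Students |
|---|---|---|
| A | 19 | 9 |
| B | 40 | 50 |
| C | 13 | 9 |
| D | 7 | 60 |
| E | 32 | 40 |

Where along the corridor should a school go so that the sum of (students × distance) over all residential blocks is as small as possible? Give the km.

For a sum of weighted absolute distances on a line, the optimum is the weighted median (not the mean). Total weight W = 168; half-weight = 84.
Sort by position and accumulate weight:
  km 7 (D, w=60) → cum 60
  km 13 (C, w=9) → cum 69
  km 19 (A, w=9) → cum 78
  km 32 (E, w=40) → cum 118  ≥ 84 → median here
  km 40 (B, w=50) → cum 168
Optimal location: km 32.

x = 32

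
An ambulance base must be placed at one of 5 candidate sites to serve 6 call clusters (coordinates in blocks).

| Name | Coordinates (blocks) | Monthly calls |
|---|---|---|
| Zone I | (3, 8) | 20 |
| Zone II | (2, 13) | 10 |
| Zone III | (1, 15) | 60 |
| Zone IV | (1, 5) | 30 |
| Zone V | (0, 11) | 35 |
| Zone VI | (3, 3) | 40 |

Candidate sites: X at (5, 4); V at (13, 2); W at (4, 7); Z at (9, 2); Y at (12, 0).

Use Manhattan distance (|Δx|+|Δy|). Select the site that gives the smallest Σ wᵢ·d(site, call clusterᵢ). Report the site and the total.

Total weighted distance at each candidate:
  X (5, 4): total = 1830
  V (13, 2): total = 3700
  W (4, 7): total = 1410
  Z (9, 2): total = 2920
  Y (12, 0): total = 3895
Minimum is at W with total 1410 blocks.

W, total 1410 blocks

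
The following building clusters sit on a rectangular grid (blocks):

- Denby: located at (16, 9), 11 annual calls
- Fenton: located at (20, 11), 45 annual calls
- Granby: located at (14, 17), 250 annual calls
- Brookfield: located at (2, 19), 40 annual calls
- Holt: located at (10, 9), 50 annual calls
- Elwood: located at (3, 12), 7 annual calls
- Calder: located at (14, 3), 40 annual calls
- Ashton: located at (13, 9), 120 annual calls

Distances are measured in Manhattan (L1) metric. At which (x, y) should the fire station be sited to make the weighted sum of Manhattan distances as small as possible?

Manhattan distance separates: Σwᵢ(|x−xᵢ|+|y−yᵢ|) = Σwᵢ|x−xᵢ| + Σwᵢ|y−yᵢ|, so x and y are optimised independently as 1-D weighted medians.
Total weight W = 563; half = 281.5.
x-coordinate, sorted with cumulative weight:
  x=2 (Brookfield, w=40) cum 40
  x=3 (Elwood, w=7) cum 47
  x=10 (Holt, w=50) cum 97
  x=13 (Ashton, w=120) cum 217
  x=14 (Granby, w=250) cum 467  ← median
  x=14 (Calder, w=40) cum 507
  x=16 (Denby, w=11) cum 518
  x=20 (Fenton, w=45) cum 563
⇒ x* = 14
y-coordinate, sorted with cumulative weight:
  y=3 (Calder, w=40) cum 40
  y=9 (Denby, w=11) cum 51
  y=9 (Holt, w=50) cum 101
  y=9 (Ashton, w=120) cum 221
  y=11 (Fenton, w=45) cum 266
  y=12 (Elwood, w=7) cum 273
  y=17 (Granby, w=250) cum 523  ← median
  y=19 (Brookfield, w=40) cum 563
⇒ y* = 17

(14, 17)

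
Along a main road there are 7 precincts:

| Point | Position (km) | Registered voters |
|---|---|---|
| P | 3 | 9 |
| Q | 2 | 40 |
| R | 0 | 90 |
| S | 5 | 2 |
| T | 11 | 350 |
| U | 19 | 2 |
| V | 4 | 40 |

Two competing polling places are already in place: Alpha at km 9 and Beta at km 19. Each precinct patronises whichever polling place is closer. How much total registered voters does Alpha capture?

531

The indifferent point is the midpoint (9+19)/2 = 14; precincts left of it (closer to Alpha at 9) go to Alpha, those right go to Beta.
  R at 0 (w=90) → Alpha
  Q at 2 (w=40) → Alpha
  P at 3 (w=9) → Alpha
  V at 4 (w=40) → Alpha
  S at 5 (w=2) → Alpha
  T at 11 (w=350) → Alpha
  U at 19 (w=2) → Beta
Alpha captures 531; Beta captures 2.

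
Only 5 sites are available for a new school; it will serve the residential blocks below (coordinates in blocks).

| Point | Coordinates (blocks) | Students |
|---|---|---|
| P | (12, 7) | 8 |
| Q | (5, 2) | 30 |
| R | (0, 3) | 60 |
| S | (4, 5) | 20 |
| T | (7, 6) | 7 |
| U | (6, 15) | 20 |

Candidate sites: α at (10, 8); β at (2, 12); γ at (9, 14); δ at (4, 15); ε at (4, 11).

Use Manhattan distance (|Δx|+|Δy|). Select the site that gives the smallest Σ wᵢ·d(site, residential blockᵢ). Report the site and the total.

ε, total 1412 blocks

Total weighted distance at each candidate:
  α (10, 8): total = 1689
  β (2, 12): total = 1567
  γ (9, 14): total = 2190
  δ (4, 15): total = 1832
  ε (4, 11): total = 1412
Minimum is at ε with total 1412 blocks.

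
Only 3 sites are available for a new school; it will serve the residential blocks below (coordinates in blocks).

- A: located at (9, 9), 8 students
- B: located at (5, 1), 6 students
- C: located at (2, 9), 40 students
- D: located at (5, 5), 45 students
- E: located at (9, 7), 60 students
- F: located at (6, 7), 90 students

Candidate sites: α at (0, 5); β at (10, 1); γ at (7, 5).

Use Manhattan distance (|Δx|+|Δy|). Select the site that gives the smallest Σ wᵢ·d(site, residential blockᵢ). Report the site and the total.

Total weighted distance at each candidate:
  α (0, 5): total = 2003
  β (10, 1): total = 2467
  γ (7, 5): total = 1044
Minimum is at γ with total 1044 blocks.

γ, total 1044 blocks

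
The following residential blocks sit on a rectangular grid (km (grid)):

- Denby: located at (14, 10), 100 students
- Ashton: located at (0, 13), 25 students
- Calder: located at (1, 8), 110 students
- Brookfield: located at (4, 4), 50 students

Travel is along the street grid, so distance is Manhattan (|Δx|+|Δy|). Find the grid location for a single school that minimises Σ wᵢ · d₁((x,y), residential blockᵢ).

(4, 8)

Manhattan distance separates: Σwᵢ(|x−xᵢ|+|y−yᵢ|) = Σwᵢ|x−xᵢ| + Σwᵢ|y−yᵢ|, so x and y are optimised independently as 1-D weighted medians.
Total weight W = 285; half = 142.5.
x-coordinate, sorted with cumulative weight:
  x=0 (Ashton, w=25) cum 25
  x=1 (Calder, w=110) cum 135
  x=4 (Brookfield, w=50) cum 185  ← median
  x=14 (Denby, w=100) cum 285
⇒ x* = 4
y-coordinate, sorted with cumulative weight:
  y=4 (Brookfield, w=50) cum 50
  y=8 (Calder, w=110) cum 160  ← median
  y=10 (Denby, w=100) cum 260
  y=13 (Ashton, w=25) cum 285
⇒ y* = 8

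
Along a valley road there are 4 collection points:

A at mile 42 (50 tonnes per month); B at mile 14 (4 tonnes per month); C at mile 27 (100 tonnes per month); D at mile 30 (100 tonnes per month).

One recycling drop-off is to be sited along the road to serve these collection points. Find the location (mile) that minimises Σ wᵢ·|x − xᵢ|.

x = 30

For a sum of weighted absolute distances on a line, the optimum is the weighted median (not the mean). Total weight W = 254; half-weight = 127.
Sort by position and accumulate weight:
  mile 14 (B, w=4) → cum 4
  mile 27 (C, w=100) → cum 104
  mile 30 (D, w=100) → cum 204  ≥ 127 → median here
  mile 42 (A, w=50) → cum 254
Optimal location: mile 30.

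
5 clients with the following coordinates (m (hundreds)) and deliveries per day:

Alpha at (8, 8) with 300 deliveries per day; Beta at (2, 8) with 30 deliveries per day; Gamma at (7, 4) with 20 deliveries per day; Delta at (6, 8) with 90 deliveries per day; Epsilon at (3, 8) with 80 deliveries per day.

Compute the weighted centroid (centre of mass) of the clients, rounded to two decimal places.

(6.50, 7.85)

The minimiser of Σwᵢ‖p−pᵢ‖² is the weighted centroid p* = (Σwᵢpᵢ)/(Σwᵢ).
Σwᵢ = 520.
Σwᵢxᵢ = 300·8 + 30·2 + 20·7 + 90·6 + 80·3 = 3380.
Σwᵢyᵢ = 300·8 + 30·8 + 20·4 + 90·8 + 80·8 = 4080.
x* = 3380/520 = 6.50, y* = 4080/520 = 7.85.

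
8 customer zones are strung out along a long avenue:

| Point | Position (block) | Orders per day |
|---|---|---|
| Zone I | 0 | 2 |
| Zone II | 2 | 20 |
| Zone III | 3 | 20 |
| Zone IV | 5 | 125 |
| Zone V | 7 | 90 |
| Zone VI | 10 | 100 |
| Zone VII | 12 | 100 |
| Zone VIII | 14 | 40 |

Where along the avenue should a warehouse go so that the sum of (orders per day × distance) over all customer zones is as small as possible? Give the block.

x = 7

For a sum of weighted absolute distances on a line, the optimum is the weighted median (not the mean). Total weight W = 497; half-weight = 248.5.
Sort by position and accumulate weight:
  block 0 (Zone I, w=2) → cum 2
  block 2 (Zone II, w=20) → cum 22
  block 3 (Zone III, w=20) → cum 42
  block 5 (Zone IV, w=125) → cum 167
  block 7 (Zone V, w=90) → cum 257  ≥ 248.5 → median here
  block 10 (Zone VI, w=100) → cum 357
  block 12 (Zone VII, w=100) → cum 457
  block 14 (Zone VIII, w=40) → cum 497
Optimal location: block 7.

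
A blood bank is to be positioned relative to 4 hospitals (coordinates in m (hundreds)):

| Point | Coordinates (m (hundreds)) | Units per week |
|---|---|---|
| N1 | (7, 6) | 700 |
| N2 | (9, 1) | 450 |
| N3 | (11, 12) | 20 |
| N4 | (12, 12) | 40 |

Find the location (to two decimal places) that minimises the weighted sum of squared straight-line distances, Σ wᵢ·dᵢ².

(7.98, 4.44)

The minimiser of Σwᵢ‖p−pᵢ‖² is the weighted centroid p* = (Σwᵢpᵢ)/(Σwᵢ).
Σwᵢ = 1210.
Σwᵢxᵢ = 700·7 + 450·9 + 20·11 + 40·12 = 9650.
Σwᵢyᵢ = 700·6 + 450·1 + 20·12 + 40·12 = 5370.
x* = 9650/1210 = 7.98, y* = 5370/1210 = 4.44.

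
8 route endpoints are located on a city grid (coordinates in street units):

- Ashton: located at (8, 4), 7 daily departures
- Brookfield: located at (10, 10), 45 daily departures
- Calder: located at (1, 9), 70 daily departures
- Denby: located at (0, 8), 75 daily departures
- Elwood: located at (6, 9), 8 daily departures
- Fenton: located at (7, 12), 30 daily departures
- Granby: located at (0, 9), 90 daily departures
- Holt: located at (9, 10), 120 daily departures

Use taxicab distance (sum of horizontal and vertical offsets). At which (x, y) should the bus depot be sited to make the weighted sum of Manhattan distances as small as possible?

Manhattan distance separates: Σwᵢ(|x−xᵢ|+|y−yᵢ|) = Σwᵢ|x−xᵢ| + Σwᵢ|y−yᵢ|, so x and y are optimised independently as 1-D weighted medians.
Total weight W = 445; half = 222.5.
x-coordinate, sorted with cumulative weight:
  x=0 (Denby, w=75) cum 75
  x=0 (Granby, w=90) cum 165
  x=1 (Calder, w=70) cum 235  ← median
  x=6 (Elwood, w=8) cum 243
  x=7 (Fenton, w=30) cum 273
  x=8 (Ashton, w=7) cum 280
  x=9 (Holt, w=120) cum 400
  x=10 (Brookfield, w=45) cum 445
⇒ x* = 1
y-coordinate, sorted with cumulative weight:
  y=4 (Ashton, w=7) cum 7
  y=8 (Denby, w=75) cum 82
  y=9 (Calder, w=70) cum 152
  y=9 (Elwood, w=8) cum 160
  y=9 (Granby, w=90) cum 250  ← median
  y=10 (Brookfield, w=45) cum 295
  y=10 (Holt, w=120) cum 415
  y=12 (Fenton, w=30) cum 445
⇒ y* = 9

(1, 9)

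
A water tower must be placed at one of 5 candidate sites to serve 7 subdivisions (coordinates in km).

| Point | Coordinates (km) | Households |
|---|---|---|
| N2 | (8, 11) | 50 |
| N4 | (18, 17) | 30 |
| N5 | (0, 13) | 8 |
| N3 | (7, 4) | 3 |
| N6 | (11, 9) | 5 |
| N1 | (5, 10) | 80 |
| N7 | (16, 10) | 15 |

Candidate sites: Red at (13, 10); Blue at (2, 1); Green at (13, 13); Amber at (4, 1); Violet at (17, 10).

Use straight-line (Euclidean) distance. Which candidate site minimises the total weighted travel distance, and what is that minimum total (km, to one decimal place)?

Total weighted distance at each candidate:
  Red (13, 10): total = 1341.4
  Blue (2, 1): total = 2445.5
  Green (13, 13): total = 1367.3
  Amber (4, 1): total = 2292.8
  Violet (17, 10): total = 1843.4
Minimum is at Red with total 1341.4 km.

Red, total 1341.4 km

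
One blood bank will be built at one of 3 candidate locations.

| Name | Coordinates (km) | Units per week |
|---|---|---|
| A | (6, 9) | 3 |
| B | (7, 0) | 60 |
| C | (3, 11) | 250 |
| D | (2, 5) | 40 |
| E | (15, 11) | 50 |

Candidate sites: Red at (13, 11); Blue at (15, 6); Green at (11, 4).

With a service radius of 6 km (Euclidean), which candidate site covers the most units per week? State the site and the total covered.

Coverage radius r = 6 km; a point is covered iff (Δx)²+(Δy)² ≤ 6² = 36.
  Red (13, 11): covers {E} → 50
  Blue (15, 6): covers {E} → 50
  Green (11, 4): covers {B} → 60
Maximum coverage at Green: 60 units per week.

Green, covering 60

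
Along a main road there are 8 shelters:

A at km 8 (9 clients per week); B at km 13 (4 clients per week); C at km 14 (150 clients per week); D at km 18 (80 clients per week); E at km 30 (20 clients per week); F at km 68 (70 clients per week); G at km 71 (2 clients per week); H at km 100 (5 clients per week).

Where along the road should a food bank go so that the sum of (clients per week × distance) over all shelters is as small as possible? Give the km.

For a sum of weighted absolute distances on a line, the optimum is the weighted median (not the mean). Total weight W = 340; half-weight = 170.
Sort by position and accumulate weight:
  km 8 (A, w=9) → cum 9
  km 13 (B, w=4) → cum 13
  km 14 (C, w=150) → cum 163
  km 18 (D, w=80) → cum 243  ≥ 170 → median here
  km 30 (E, w=20) → cum 263
  km 68 (F, w=70) → cum 333
  km 71 (G, w=2) → cum 335
  km 100 (H, w=5) → cum 340
Optimal location: km 18.

x = 18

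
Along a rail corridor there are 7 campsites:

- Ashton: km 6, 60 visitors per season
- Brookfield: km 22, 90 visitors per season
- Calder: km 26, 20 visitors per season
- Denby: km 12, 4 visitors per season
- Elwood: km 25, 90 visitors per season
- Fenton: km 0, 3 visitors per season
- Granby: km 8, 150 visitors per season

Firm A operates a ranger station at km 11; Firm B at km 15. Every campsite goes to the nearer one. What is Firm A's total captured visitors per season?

217

The indifferent point is the midpoint (11+15)/2 = 13; campsites left of it (closer to Firm A at 11) go to Firm A, those right go to Firm B.
  Fenton at 0 (w=3) → Firm A
  Ashton at 6 (w=60) → Firm A
  Granby at 8 (w=150) → Firm A
  Denby at 12 (w=4) → Firm A
  Brookfield at 22 (w=90) → Firm B
  Elwood at 25 (w=90) → Firm B
  Calder at 26 (w=20) → Firm B
Firm A captures 217; Firm B captures 200.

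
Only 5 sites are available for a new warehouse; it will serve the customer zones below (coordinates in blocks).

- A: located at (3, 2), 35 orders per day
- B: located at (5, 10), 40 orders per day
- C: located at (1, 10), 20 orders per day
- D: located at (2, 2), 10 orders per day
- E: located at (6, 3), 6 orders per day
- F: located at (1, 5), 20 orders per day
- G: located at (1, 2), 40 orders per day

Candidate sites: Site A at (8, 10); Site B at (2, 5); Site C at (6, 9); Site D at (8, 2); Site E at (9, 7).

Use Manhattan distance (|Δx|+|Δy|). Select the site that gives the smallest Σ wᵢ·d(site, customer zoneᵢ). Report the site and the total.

Site B, total 826 blocks

Total weighted distance at each candidate:
  Site A (8, 10): total = 1749
  Site B (2, 5): total = 826
  Site C (6, 9): total = 1356
  Site D (8, 2): total = 1473
  Site E (9, 7): total = 1767
Minimum is at Site B with total 826 blocks.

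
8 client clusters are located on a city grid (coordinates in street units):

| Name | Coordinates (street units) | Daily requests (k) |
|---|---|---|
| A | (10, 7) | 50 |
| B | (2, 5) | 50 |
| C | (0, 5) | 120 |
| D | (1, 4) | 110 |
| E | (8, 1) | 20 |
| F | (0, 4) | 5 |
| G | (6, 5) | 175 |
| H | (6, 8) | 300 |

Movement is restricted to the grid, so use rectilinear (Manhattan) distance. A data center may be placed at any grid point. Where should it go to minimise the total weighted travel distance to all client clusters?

Manhattan distance separates: Σwᵢ(|x−xᵢ|+|y−yᵢ|) = Σwᵢ|x−xᵢ| + Σwᵢ|y−yᵢ|, so x and y are optimised independently as 1-D weighted medians.
Total weight W = 830; half = 415.
x-coordinate, sorted with cumulative weight:
  x=0 (C, w=120) cum 120
  x=0 (F, w=5) cum 125
  x=1 (D, w=110) cum 235
  x=2 (B, w=50) cum 285
  x=6 (G, w=175) cum 460  ← median
  x=6 (H, w=300) cum 760
  x=8 (E, w=20) cum 780
  x=10 (A, w=50) cum 830
⇒ x* = 6
y-coordinate, sorted with cumulative weight:
  y=1 (E, w=20) cum 20
  y=4 (D, w=110) cum 130
  y=4 (F, w=5) cum 135
  y=5 (B, w=50) cum 185
  y=5 (C, w=120) cum 305
  y=5 (G, w=175) cum 480  ← median
  y=7 (A, w=50) cum 530
  y=8 (H, w=300) cum 830
⇒ y* = 5

(6, 5)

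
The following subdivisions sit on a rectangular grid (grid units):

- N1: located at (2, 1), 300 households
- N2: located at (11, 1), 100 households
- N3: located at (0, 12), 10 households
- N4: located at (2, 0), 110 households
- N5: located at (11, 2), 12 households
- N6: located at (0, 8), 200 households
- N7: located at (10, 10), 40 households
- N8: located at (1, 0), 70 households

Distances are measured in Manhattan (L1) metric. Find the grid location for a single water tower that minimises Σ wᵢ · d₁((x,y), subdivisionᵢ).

(2, 1)

Manhattan distance separates: Σwᵢ(|x−xᵢ|+|y−yᵢ|) = Σwᵢ|x−xᵢ| + Σwᵢ|y−yᵢ|, so x and y are optimised independently as 1-D weighted medians.
Total weight W = 842; half = 421.
x-coordinate, sorted with cumulative weight:
  x=0 (N3, w=10) cum 10
  x=0 (N6, w=200) cum 210
  x=1 (N8, w=70) cum 280
  x=2 (N1, w=300) cum 580  ← median
  x=2 (N4, w=110) cum 690
  x=10 (N7, w=40) cum 730
  x=11 (N2, w=100) cum 830
  x=11 (N5, w=12) cum 842
⇒ x* = 2
y-coordinate, sorted with cumulative weight:
  y=0 (N4, w=110) cum 110
  y=0 (N8, w=70) cum 180
  y=1 (N1, w=300) cum 480  ← median
  y=1 (N2, w=100) cum 580
  y=2 (N5, w=12) cum 592
  y=8 (N6, w=200) cum 792
  y=10 (N7, w=40) cum 832
  y=12 (N3, w=10) cum 842
⇒ y* = 1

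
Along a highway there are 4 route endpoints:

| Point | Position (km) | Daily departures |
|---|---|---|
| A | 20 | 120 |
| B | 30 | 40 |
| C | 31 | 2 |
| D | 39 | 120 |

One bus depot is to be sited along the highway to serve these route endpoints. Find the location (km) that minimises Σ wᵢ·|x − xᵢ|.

x = 30

For a sum of weighted absolute distances on a line, the optimum is the weighted median (not the mean). Total weight W = 282; half-weight = 141.
Sort by position and accumulate weight:
  km 20 (A, w=120) → cum 120
  km 30 (B, w=40) → cum 160  ≥ 141 → median here
  km 31 (C, w=2) → cum 162
  km 39 (D, w=120) → cum 282
Optimal location: km 30.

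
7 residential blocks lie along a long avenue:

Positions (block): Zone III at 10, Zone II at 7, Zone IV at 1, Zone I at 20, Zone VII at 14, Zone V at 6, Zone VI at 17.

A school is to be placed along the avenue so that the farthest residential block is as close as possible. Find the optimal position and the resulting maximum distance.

location 10.5, max distance 9.5

The 1-center on a line is the midpoint of the two extreme points: leftmost at 1, rightmost at 20.
Optimal location = (1 + 20)/2 = 10.5; maximum distance = (20 − 1)/2 = 9.5.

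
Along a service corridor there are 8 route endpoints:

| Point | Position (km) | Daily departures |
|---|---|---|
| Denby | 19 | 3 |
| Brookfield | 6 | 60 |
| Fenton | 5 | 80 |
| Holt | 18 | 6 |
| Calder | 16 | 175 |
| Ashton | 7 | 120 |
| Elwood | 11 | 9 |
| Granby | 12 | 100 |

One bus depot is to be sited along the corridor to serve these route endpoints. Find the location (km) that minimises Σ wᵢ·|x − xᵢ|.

For a sum of weighted absolute distances on a line, the optimum is the weighted median (not the mean). Total weight W = 553; half-weight = 276.5.
Sort by position and accumulate weight:
  km 5 (Fenton, w=80) → cum 80
  km 6 (Brookfield, w=60) → cum 140
  km 7 (Ashton, w=120) → cum 260
  km 11 (Elwood, w=9) → cum 269
  km 12 (Granby, w=100) → cum 369  ≥ 276.5 → median here
  km 16 (Calder, w=175) → cum 544
  km 18 (Holt, w=6) → cum 550
  km 19 (Denby, w=3) → cum 553
Optimal location: km 12.

x = 12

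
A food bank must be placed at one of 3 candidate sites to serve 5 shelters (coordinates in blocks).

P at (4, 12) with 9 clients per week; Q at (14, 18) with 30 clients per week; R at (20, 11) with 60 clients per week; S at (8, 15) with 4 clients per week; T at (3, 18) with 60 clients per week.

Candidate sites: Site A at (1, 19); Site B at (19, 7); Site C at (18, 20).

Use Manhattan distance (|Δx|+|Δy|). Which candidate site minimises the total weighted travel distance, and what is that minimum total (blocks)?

Site C, total 2118 blocks

Total weighted distance at each candidate:
  Site A (1, 19): total = 2354
  Site B (19, 7): total = 2656
  Site C (18, 20): total = 2118
Minimum is at Site C with total 2118 blocks.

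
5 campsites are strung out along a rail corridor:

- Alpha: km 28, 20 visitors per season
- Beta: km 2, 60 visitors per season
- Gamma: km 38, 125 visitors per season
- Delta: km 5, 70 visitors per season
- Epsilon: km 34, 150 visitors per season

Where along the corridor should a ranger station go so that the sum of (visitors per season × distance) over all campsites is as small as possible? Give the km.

For a sum of weighted absolute distances on a line, the optimum is the weighted median (not the mean). Total weight W = 425; half-weight = 212.5.
Sort by position and accumulate weight:
  km 2 (Beta, w=60) → cum 60
  km 5 (Delta, w=70) → cum 130
  km 28 (Alpha, w=20) → cum 150
  km 34 (Epsilon, w=150) → cum 300  ≥ 212.5 → median here
  km 38 (Gamma, w=125) → cum 425
Optimal location: km 34.

x = 34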